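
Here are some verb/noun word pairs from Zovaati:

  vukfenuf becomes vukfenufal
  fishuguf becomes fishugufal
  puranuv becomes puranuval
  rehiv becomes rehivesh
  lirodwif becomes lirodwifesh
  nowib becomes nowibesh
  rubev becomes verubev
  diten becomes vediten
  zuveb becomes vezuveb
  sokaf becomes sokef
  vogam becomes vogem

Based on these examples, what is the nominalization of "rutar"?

ruter

puranuv and rehiv both end in -v yet inflect differently (puranuval, rehivesh), so the final letter is not what conditions the rule; the last vowel is.
"rutar" has last vowel 'a'. The stems whose last vowel is 'a' (sokaf → sokef, vogam → vogem) change the last vowel to 'e'.
The other patterns: stems whose last vowel is 'u' add -al; stems whose last vowel is 'i' add -esh; stems whose last vowel is 'e' add the prefix ve-.
So rutar → ruter.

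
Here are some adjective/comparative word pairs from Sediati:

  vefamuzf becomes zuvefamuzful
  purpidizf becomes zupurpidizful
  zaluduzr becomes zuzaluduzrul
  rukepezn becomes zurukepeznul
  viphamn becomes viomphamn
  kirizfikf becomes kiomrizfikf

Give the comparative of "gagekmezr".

rukepezn and viphamn both end in -n yet inflect differently (zurukepeznul, viomphamn), so the final letter is not what conditions the rule; the second-to-last letter is.
"gagekmezr" has second-to-last letter 'z'. The stems whose second-to-last letter is 'z' (vefamuzf → zuvefamuzful, purpidizf → zupurpidizful, zaluduzr → zuzaluduzrul) add zu- … -ul around the stem.
The other pattern: stems whose second-to-last letter is 'k' or 'm' insert -om- after the first vowel.
So gagekmezr → zugagekmezrul.

zugagekmezrul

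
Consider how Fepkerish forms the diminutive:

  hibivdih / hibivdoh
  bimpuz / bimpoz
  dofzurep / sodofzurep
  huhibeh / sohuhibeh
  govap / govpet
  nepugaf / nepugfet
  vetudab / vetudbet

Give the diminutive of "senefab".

senefbet

hibivdih and huhibeh both end in -h yet inflect differently (hibivdoh, sohuhibeh), so the final letter is not what conditions the rule; the last vowel is.
"senefab" has last vowel 'a'. The stems whose last vowel is 'a' (govap → govpet, nepugaf → nepugfet, vetudab → vetudbet) delete the last vowel and add -et.
So senefab → senefbet.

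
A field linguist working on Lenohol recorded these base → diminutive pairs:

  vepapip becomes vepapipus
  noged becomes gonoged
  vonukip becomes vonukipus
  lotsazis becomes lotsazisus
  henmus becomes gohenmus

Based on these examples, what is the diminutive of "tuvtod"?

gotuvtod

henmus and lotsazis both end in -s yet inflect differently (gohenmus, lotsazisus), so the final letter is not what conditions the rule; the number of vowels is.
"tuvtod" has 2 vowels. The stems with 2 vowels (noged → gonoged, henmus → gohenmus) add the prefix go-.
The other pattern: stems with 3 vowels add -us.
So tuvtod → gotuvtod.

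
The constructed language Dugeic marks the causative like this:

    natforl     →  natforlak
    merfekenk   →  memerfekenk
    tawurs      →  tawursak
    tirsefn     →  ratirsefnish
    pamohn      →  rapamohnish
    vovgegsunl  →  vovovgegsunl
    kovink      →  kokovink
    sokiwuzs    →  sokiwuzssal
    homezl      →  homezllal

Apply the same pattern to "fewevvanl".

vovgegsunl and homezl both end in -l yet inflect differently (vovovgegsunl, homezllal), so the final letter is not what conditions the rule; the second-to-last letter is.
"fewevvanl" has second-to-last letter 'n'. The stems whose second-to-last letter is 'n' (kovink → kokovink, vovgegsunl → vovovgegsunl, merfekenk → memerfekenk) repeat the first consonant+vowel as a prefix.
The other patterns: stems whose second-to-last letter is 'z' double the final consonant and add -al; stems whose second-to-last letter is 'r' add -ak; stems whose second-to-last letter is 'f' or 'h' add ra- … -ish around the stem.
So fewevvanl → fefewevvanl.

fefewevvanl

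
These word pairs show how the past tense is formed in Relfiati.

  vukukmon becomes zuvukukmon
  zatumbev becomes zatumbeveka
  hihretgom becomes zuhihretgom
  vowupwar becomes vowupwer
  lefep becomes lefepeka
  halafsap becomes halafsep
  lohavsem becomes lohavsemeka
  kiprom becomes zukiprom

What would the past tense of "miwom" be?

hihretgom and lohavsem both end in -m yet inflect differently (zuhihretgom, lohavsemeka), so the final letter is not what conditions the rule; the last vowel is.
"miwom" has last vowel 'o'. The stems whose last vowel is 'o' (hihretgom → zuhihretgom, kiprom → zukiprom, vukukmon → zuvukukmon) add the prefix zu-.
So miwom → zumiwom.

zumiwom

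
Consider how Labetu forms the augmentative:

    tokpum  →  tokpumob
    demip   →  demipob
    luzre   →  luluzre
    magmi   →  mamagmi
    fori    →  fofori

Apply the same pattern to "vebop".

demip and magmi both have last vowel 'i' yet inflect differently (demipob, mamagmi), so the last vowel is not what conditions the rule; whether the stem ends in a vowel or a consonant is.
"vebop" ends in a consonant. The stems ending in a consonant (tokpum → tokpumob, demip → demipob) add -ob.
So vebop → vebopob.

vebopob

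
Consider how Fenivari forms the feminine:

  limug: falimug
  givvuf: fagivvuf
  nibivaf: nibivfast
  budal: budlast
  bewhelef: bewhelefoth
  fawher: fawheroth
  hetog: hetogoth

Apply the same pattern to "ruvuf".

givvuf and nibivaf both end in -f yet inflect differently (fagivvuf, nibivfast), so the final letter is not what conditions the rule; the last vowel is.
"ruvuf" has last vowel 'u'. The stems whose last vowel is 'u' (limug → falimug, givvuf → fagivvuf) add the prefix fa-.
The other patterns: stems whose last vowel is 'a' delete the last vowel and add -ast; stems whose last vowel is 'e' or 'o' add -oth.
So ruvuf → faruvuf.

faruvuf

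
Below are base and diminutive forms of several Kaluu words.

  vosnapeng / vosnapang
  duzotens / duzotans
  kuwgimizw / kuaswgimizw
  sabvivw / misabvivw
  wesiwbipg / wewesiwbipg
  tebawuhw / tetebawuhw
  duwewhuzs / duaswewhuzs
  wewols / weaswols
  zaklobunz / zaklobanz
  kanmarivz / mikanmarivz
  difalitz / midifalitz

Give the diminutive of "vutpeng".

duzotens and duwewhuzs both end in -s yet inflect differently (duzotans, duaswewhuzs), so the final letter is not what conditions the rule; the second-to-last letter is.
"vutpeng" has second-to-last letter 'n'. The stems whose second-to-last letter is 'n' (duzotens → duzotans, zaklobunz → zaklobanz, vosnapeng → vosnapang) change the last vowel to 'a'.
The other patterns: stems whose second-to-last letter is 'l' or 'z' insert -as- after the first vowel; stems whose second-to-last letter is 'h' or 'p' repeat the first consonant+vowel as a prefix; stems whose second-to-last letter is 't' or 'v' add the prefix mi-.
So vutpeng → vutpang.

vutpang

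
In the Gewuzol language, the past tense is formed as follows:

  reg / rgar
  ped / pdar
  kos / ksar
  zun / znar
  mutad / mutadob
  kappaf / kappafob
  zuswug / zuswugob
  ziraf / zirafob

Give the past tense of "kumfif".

kumfifob

ped and mutad both end in -d yet inflect differently (pdar, mutadob), so the final letter is not what conditions the rule; the number of vowels is.
"kumfif" has 2 vowels. The stems with 2 vowels (mutad → mutadob, kappaf → kappafob, zuswug → zuswugob) add -ob.
The other pattern: stems with 1 vowel delete the last vowel and add -ar.
So kumfif → kumfifob.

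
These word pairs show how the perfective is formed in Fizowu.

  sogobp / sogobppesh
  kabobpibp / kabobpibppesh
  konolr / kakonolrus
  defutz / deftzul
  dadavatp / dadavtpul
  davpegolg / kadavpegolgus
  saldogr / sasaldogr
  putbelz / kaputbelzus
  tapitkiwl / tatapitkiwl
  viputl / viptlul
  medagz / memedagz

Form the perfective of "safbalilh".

kasafbalilhus

putbelz and defutz both end in -z yet inflect differently (kaputbelzus, deftzul), so the final letter is not what conditions the rule; the second-to-last letter is.
"safbalilh" has second-to-last letter 'l'. The stems whose second-to-last letter is 'l' (konolr → kakonolrus, putbelz → kaputbelzus, davpegolg → kadavpegolgus) add ka- … -us around the stem.
So safbalilh → kasafbalilhus.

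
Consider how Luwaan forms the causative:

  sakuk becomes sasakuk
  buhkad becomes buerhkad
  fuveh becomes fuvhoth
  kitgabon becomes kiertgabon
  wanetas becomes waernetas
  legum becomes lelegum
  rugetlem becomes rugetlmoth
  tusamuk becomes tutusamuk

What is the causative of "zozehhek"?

legum and rugetlem both end in -m yet inflect differently (lelegum, rugetlmoth), so the final letter is not what conditions the rule; the last vowel is.
"zozehhek" has last vowel 'e'. The stems whose last vowel is 'e' (fuveh → fuvhoth, rugetlem → rugetlmoth) delete the last vowel and add -oth.
So zozehhek → zozehhkoth.

zozehhkoth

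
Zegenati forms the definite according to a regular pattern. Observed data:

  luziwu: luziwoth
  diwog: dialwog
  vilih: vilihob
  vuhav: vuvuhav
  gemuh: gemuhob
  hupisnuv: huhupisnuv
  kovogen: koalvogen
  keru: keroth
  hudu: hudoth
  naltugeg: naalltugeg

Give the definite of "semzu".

hupisnuv and luziwu both have last vowel 'u' yet inflect differently (huhupisnuv, luziwoth), so the last vowel is not what conditions the rule; the final letter is.
"semzu" ends in -u. The stems ending in -u (luziwu → luziwoth, keru → keroth, hudu → hudoth) drop the final letter and add -oth.
The other patterns: stems ending in -v repeat the first consonant+vowel as a prefix; stems ending in -h add -ob; stems ending in -g or -n insert -al- after the first vowel.
So semzu → semzoth.

semzoth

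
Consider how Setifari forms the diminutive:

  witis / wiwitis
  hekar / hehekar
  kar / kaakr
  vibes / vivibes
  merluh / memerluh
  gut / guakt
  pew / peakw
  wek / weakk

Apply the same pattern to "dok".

doakk

"dok" has 1 vowel. The stems with 1 vowel (kar → kaakr, pew → peakw, wek → weakk) insert -ak- after the first vowel.
The other pattern: stems with 2 vowels repeat the first consonant+vowel as a prefix.
So dok → doakk.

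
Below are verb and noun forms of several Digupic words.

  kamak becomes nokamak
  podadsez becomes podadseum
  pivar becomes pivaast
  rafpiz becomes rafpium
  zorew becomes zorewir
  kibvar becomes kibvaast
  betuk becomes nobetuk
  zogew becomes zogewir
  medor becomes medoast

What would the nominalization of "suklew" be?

suklewir

"suklew" ends in -w. The stems ending in -w (zogew → zogewir, zorew → zorewir) add -ir.
So suklew → suklewir.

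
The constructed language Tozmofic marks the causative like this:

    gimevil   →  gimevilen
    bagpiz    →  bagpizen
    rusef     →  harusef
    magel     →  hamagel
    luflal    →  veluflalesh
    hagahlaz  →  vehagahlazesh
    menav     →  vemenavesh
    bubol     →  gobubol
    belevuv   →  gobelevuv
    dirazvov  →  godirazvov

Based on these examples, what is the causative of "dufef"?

"dufef" has last vowel 'e'. The stems whose last vowel is 'e' (rusef → harusef, magel → hamagel) add the prefix ha-.
So dufef → hadufef.

hadufef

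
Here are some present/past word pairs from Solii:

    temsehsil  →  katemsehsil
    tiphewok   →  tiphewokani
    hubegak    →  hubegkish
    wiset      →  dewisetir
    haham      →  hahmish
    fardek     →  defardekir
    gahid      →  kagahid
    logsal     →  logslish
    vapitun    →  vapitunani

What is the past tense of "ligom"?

"ligom" has last vowel 'o'. The one such stem in the data (tiphewok → tiphewokani) adds -ani, so the same rule applies.
The other patterns: stems whose last vowel is 'e' add de- … -ir around the stem; stems whose last vowel is 'i' add the prefix ka-; stems whose last vowel is 'a' delete the last vowel and add -ish.
So ligom → ligomani.

ligomani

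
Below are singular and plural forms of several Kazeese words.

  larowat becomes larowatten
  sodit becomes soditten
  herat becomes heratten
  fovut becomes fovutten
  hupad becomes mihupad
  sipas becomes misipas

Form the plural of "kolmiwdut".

kolmiwdutten

"kolmiwdut" ends in -t. The stems ending in -t (fovut → fovutten, larowat → larowatten, sodit → soditten) double the final consonant and add -en.
So kolmiwdut → kolmiwdutten.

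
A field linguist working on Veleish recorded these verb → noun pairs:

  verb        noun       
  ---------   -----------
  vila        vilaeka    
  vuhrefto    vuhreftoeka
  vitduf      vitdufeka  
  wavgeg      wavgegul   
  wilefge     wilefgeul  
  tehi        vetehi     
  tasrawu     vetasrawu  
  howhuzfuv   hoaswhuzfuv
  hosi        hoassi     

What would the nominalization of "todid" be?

"todid" begins with t-. The stems beginning with t- (tehi → vetehi, tasrawu → vetasrawu) add the prefix ve-.
The other patterns: stems beginning with v- add -eka; stems beginning with w- add -ul; stems beginning with h- insert -as- after the first vowel.
So todid → vetodid.

vetodid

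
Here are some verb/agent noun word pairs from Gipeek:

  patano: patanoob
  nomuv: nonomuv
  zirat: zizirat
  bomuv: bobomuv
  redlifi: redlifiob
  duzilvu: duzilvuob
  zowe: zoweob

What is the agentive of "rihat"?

duzilvu and nomuv both have last vowel 'u' yet inflect differently (duzilvuob, nonomuv), so the last vowel is not what conditions the rule; whether the stem ends in a vowel or a consonant is.
"rihat" ends in a consonant. The stems ending in a consonant (nomuv → nonomuv, bomuv → bobomuv, zirat → zizirat) repeat the first consonant+vowel as a prefix.
The other pattern: stems ending in a vowel add -ob.
So rihat → ririhat.

ririhat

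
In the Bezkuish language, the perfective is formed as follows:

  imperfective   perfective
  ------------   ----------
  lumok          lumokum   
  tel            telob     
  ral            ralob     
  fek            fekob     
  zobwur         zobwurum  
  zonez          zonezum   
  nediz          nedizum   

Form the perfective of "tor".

torob

"tor" has 1 vowel. The stems with 1 vowel (fek → fekob, ral → ralob, tel → telob) add -ob.
The other pattern: stems with 2 vowels add -um.
So tor → torob.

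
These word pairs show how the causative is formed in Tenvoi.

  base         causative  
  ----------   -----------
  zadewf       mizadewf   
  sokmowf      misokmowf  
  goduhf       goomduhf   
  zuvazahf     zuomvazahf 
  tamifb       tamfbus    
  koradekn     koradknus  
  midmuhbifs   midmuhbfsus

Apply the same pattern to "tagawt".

mitagawt

"tagawt" has second-to-last letter 'w'. The stems whose second-to-last letter is 'w' (zadewf → mizadewf, sokmowf → misokmowf) add the prefix mi-.
The other patterns: stems whose second-to-last letter is 'h' insert -om- after the first vowel; stems whose second-to-last letter is 'f' or 'k' delete the last vowel and add -us.
So tagawt → mitagawt.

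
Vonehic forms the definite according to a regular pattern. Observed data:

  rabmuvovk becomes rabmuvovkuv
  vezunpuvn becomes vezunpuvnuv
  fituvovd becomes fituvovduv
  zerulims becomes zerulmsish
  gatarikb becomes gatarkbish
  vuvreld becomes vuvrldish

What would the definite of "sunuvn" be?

fituvovd and vuvreld both end in -d yet inflect differently (fituvovduv, vuvrldish), so the final letter is not what conditions the rule; the second-to-last letter is.
"sunuvn" has second-to-last letter 'v'. The stems whose second-to-last letter is 'v' (rabmuvovk → rabmuvovkuv, vezunpuvn → vezunpuvnuv, fituvovd → fituvovduv) add -uv.
The other pattern: stems whose second-to-last letter is 'k', 'l' or 'm' delete the last vowel and add -ish.
So sunuvn → sunuvnuv.

sunuvnuv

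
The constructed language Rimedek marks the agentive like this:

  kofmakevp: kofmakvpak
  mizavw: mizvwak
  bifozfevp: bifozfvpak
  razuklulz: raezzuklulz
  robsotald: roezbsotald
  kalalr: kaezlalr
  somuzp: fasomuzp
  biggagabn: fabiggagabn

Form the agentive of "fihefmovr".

fihefmvrak

kofmakevp and somuzp both end in -p yet inflect differently (kofmakvpak, fasomuzp), so the final letter is not what conditions the rule; the second-to-last letter is.
"fihefmovr" has second-to-last letter 'v'. The stems whose second-to-last letter is 'v' (kofmakevp → kofmakvpak, mizavw → mizvwak, bifozfevp → bifozfvpak) delete the last vowel and add -ak.
The other patterns: stems whose second-to-last letter is 'l' insert -ez- after the first vowel; stems whose second-to-last letter is 'b' or 'z' add the prefix fa-.
So fihefmovr → fihefmvrak.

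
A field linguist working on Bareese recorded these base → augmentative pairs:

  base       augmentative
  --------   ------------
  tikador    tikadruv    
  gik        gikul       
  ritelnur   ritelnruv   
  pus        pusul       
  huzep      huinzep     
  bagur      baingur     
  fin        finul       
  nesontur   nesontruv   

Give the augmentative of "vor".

bagur and ritelnur both end in -r yet inflect differently (baingur, ritelnruv), so the final letter is not what conditions the rule; the number of vowels is.
"vor" has 1 vowel. The stems with 1 vowel (fin → finul, pus → pusul, gik → gikul) add -ul.
So vor → vorul.

vorul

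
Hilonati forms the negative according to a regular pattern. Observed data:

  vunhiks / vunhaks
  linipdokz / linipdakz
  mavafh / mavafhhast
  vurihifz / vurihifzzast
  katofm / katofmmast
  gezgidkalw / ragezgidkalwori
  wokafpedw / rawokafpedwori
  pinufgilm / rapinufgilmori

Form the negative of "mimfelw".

linipdokz and vurihifz both end in -z yet inflect differently (linipdakz, vurihifzzast), so the final letter is not what conditions the rule; the second-to-last letter is.
"mimfelw" has second-to-last letter 'l'. The stems whose second-to-last letter is 'l' (gezgidkalw → ragezgidkalwori, pinufgilm → rapinufgilmori) add ra- … -ori around the stem.
So mimfelw → ramimfelwori.

ramimfelwori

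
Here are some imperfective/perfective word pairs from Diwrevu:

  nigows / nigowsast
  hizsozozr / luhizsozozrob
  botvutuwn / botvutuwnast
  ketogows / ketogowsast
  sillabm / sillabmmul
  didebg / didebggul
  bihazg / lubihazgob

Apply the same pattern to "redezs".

luredezsob

bihazg and didebg both end in -g yet inflect differently (lubihazgob, didebggul), so the final letter is not what conditions the rule; the second-to-last letter is.
"redezs" has second-to-last letter 'z'. The stems whose second-to-last letter is 'z' (bihazg → lubihazgob, hizsozozr → luhizsozozrob) add lu- … -ob around the stem.
So redezs → luredezsob.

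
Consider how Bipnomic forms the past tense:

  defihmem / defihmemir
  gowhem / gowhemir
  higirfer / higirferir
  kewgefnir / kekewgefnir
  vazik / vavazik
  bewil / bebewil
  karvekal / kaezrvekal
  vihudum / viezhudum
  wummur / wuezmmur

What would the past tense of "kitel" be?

kitelir

"kitel" has last vowel 'e'. The stems whose last vowel is 'e' (defihmem → defihmemir, gowhem → gowhemir, higirfer → higirferir) add -ir.
The other patterns: stems whose last vowel is 'i' repeat the first consonant+vowel as a prefix; stems whose last vowel is 'a' or 'u' insert -ez- after the first vowel.
So kitel → kitelir.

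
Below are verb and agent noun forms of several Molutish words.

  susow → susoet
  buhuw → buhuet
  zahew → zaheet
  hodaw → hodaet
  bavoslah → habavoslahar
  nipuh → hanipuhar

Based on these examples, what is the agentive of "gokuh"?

hagokuhar

hodaw and bavoslah both have last vowel 'a' yet inflect differently (hodaet, habavoslahar), so the last vowel is not what conditions the rule; the final letter is.
"gokuh" ends in -h. The stems ending in -h (bavoslah → habavoslahar, nipuh → hanipuhar) add ha- … -ar around the stem.
The other pattern: stems ending in -w drop the final letter and add -et.
So gokuh → hagokuhar.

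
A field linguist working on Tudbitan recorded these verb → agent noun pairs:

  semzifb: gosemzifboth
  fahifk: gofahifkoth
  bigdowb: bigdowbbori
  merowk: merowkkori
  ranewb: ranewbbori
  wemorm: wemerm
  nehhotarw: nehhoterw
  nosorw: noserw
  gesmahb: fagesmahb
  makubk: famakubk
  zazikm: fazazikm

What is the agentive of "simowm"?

"simowm" has second-to-last letter 'w'. The stems whose second-to-last letter is 'w' (bigdowb → bigdowbbori, merowk → merowkkori, ranewb → ranewbbori) double the final consonant and add -ori.
So simowm → simowmmori.

simowmmori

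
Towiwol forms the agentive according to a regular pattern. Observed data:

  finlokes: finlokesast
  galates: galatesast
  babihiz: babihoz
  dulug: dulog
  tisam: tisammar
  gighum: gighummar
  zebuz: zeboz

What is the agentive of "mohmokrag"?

mohmokrog

gighum and dulug both have last vowel 'u' yet inflect differently (gighummar, dulog), so the last vowel is not what conditions the rule; the final letter is.
"mohmokrag" ends in -g. The one such stem in the data (dulug → dulog) changes the last vowel to 'o' (as do zebuz, babihiz), so the same rule applies.
So mohmokrag → mohmokrog.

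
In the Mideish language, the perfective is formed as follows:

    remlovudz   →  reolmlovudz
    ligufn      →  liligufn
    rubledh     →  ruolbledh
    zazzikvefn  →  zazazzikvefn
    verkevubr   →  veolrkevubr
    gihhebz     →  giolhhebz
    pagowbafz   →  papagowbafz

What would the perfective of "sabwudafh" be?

sasabwudafh

pagowbafz and gihhebz both end in -z yet inflect differently (papagowbafz, giolhhebz), so the final letter is not what conditions the rule; the second-to-last letter is.
"sabwudafh" has second-to-last letter 'f'. The stems whose second-to-last letter is 'f' (zazzikvefn → zazazzikvefn, ligufn → liligufn, pagowbafz → papagowbafz) repeat the first consonant+vowel as a prefix.
The other pattern: stems whose second-to-last letter is 'b' or 'd' insert -ol- after the first vowel.
So sabwudafh → sasabwudafh.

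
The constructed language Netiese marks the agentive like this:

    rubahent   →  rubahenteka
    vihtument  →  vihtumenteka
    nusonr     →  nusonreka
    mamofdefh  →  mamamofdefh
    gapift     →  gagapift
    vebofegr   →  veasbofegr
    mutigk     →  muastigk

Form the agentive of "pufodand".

pufodandeka

rubahent and gapift both end in -t yet inflect differently (rubahenteka, gagapift), so the final letter is not what conditions the rule; the second-to-last letter is.
"pufodand" has second-to-last letter 'n'. The stems whose second-to-last letter is 'n' (rubahent → rubahenteka, vihtument → vihtumenteka, nusonr → nusonreka) add -eka.
So pufodand → pufodandeka.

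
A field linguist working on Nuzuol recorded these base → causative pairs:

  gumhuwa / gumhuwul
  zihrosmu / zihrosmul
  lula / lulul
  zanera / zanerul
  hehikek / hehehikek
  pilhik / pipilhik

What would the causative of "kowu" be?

kowul

"kowu" ends in a vowel. The stems ending in a vowel (gumhuwa → gumhuwul, zihrosmu → zihrosmul, zanera → zanerul) drop the final letter and add -ul.
So kowu → kowul.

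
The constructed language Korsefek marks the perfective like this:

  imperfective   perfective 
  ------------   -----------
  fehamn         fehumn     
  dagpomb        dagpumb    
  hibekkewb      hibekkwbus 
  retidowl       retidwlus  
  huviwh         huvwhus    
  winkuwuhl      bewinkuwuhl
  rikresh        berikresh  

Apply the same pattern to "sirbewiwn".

sirbewwnus

dagpomb and hibekkewb both end in -b yet inflect differently (dagpumb, hibekkwbus), so the final letter is not what conditions the rule; the second-to-last letter is.
"sirbewiwn" has second-to-last letter 'w'. The stems whose second-to-last letter is 'w' (hibekkewb → hibekkwbus, retidowl → retidwlus, huviwh → huvwhus) delete the last vowel and add -us.
The other patterns: stems whose second-to-last letter is 'm' change the last vowel to 'u'; stems whose second-to-last letter is 'h' or 's' add the prefix be-.
So sirbewiwn → sirbewwnus.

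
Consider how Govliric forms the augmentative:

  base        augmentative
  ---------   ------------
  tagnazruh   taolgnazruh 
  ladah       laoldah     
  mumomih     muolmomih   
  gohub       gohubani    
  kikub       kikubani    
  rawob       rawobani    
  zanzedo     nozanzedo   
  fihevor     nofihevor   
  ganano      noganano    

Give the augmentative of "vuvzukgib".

tagnazruh and gohub both have last vowel 'u' yet inflect differently (taolgnazruh, gohubani), so the last vowel is not what conditions the rule; the final letter is.
"vuvzukgib" ends in -b. The stems ending in -b (gohub → gohubani, kikub → kikubani, rawob → rawobani) add -ani.
The other patterns: stems ending in -h insert -ol- after the first vowel; stems ending in -o or -r add the prefix no-.
So vuvzukgib → vuvzukgibani.

vuvzukgibani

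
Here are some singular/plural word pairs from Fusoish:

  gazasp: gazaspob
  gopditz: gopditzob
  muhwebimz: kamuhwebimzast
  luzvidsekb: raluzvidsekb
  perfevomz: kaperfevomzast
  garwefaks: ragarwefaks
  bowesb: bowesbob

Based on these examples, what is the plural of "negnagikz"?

ranegnagikz

"negnagikz" has second-to-last letter 'k'. The stems whose second-to-last letter is 'k' (luzvidsekb → raluzvidsekb, garwefaks → ragarwefaks) add the prefix ra-.
The other patterns: stems whose second-to-last letter is 'm' add ka- … -ast around the stem; stems whose second-to-last letter is 's' or 't' add -ob.
So negnagikz → ranegnagikz.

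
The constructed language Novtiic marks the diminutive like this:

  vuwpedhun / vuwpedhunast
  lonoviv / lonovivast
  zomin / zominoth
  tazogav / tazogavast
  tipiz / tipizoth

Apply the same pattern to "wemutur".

wemuturast

"wemutur" has 3 vowels. The stems with 3 vowels (tazogav → tazogavast, vuwpedhun → vuwpedhunast, lonoviv → lonovivast) add -ast.
The other pattern: stems with 2 vowels add -oth.
So wemutur → wemuturast.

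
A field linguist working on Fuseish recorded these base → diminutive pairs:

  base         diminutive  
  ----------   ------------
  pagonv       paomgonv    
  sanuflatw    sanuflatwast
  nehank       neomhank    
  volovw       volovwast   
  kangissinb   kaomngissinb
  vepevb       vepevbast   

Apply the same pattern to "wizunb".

kangissinb and vepevb both end in -b yet inflect differently (kaomngissinb, vepevbast), so the final letter is not what conditions the rule; the second-to-last letter is.
"wizunb" has second-to-last letter 'n'. The stems whose second-to-last letter is 'n' (kangissinb → kaomngissinb, nehank → neomhank, pagonv → paomgonv) insert -om- after the first vowel.
So wizunb → wiomzunb.

wiomzunb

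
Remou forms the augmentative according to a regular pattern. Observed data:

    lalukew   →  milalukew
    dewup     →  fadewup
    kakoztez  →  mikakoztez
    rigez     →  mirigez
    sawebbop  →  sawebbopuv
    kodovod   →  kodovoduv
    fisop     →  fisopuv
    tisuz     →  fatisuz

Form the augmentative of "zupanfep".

mizupanfep

sawebbop and dewup both end in -p yet inflect differently (sawebbopuv, fadewup), so the final letter is not what conditions the rule; the last vowel is.
"zupanfep" has last vowel 'e'. The stems whose last vowel is 'e' (lalukew → milalukew, rigez → mirigez, kakoztez → mikakoztez) add the prefix mi-.
So zupanfep → mizupanfep.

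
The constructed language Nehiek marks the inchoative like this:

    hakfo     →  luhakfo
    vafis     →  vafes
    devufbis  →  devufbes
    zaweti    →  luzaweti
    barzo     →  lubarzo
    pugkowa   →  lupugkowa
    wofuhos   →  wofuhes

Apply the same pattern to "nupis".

nupes

hakfo and wofuhos both have last vowel 'o' yet inflect differently (luhakfo, wofuhes), so the last vowel is not what conditions the rule; whether the stem ends in a vowel or a consonant is.
"nupis" ends in a consonant. The stems ending in a consonant (wofuhos → wofuhes, devufbis → devufbes, vafis → vafes) change the last vowel to 'e'.
So nupis → nupes.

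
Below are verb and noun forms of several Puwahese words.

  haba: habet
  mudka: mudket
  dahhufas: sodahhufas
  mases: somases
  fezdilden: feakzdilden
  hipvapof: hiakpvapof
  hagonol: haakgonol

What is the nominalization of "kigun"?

kiakgun

haba and dahhufas both have last vowel 'a' yet inflect differently (habet, sodahhufas), so the last vowel is not what conditions the rule; the final letter is.
"kigun" ends in -n. The one such stem in the data (fezdilden → feakzdilden) inserts -ak- after the first vowel (as do hipvapof, hagonol), so the same rule applies.
The other patterns: stems ending in -a drop the final letter and add -et; stems ending in -s add the prefix so-.
So kigun → kiakgun.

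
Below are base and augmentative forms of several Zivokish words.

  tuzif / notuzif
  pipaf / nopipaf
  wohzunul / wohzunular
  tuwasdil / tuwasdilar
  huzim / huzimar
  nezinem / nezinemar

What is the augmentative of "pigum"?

tuzif and tuwasdil both have last vowel 'i' yet inflect differently (notuzif, tuwasdilar), so the last vowel is not what conditions the rule; the final letter is.
"pigum" ends in -m. The stems ending in -m (huzim → huzimar, nezinem → nezinemar) add -ar.
The other pattern: stems ending in -f add the prefix no-.
So pigum → pigumar.

pigumar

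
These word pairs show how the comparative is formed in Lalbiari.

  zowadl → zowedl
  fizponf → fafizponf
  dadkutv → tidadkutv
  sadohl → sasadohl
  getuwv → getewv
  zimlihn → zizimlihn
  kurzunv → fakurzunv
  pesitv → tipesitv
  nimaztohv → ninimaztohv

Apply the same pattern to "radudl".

nimaztohv and kurzunv both end in -v yet inflect differently (ninimaztohv, fakurzunv), so the final letter is not what conditions the rule; the second-to-last letter is.
"radudl" has second-to-last letter 'd'. The one such stem in the data (zowadl → zowedl) changes the last vowel to 'e' (as does getuwv), so the same rule applies.
The other patterns: stems whose second-to-last letter is 'h' repeat the first consonant+vowel as a prefix; stems whose second-to-last letter is 'n' add the prefix fa-; stems whose second-to-last letter is 't' add the prefix ti-.
So radudl → radedl.

radedl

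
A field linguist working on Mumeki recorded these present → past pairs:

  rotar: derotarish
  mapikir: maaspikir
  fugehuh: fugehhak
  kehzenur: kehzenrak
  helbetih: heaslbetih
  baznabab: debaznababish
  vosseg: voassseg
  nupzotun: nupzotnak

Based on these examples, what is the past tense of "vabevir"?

vaasbevir

rotar and kehzenur both end in -r yet inflect differently (derotarish, kehzenrak), so the final letter is not what conditions the rule; the last vowel is.
"vabevir" has last vowel 'i'. The stems whose last vowel is 'i' (helbetih → heaslbetih, mapikir → maaspikir) insert -as- after the first vowel.
So vabevir → vaasbevir.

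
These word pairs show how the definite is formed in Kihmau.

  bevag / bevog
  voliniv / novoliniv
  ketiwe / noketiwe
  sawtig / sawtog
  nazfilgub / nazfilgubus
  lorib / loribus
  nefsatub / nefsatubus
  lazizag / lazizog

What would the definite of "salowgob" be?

sawtig and lorib both have last vowel 'i' yet inflect differently (sawtog, loribus), so the last vowel is not what conditions the rule; the final letter is.
"salowgob" ends in -b. The stems ending in -b (nazfilgub → nazfilgubus, lorib → loribus, nefsatub → nefsatubus) add -us.
So salowgob → salowgobus.

salowgobus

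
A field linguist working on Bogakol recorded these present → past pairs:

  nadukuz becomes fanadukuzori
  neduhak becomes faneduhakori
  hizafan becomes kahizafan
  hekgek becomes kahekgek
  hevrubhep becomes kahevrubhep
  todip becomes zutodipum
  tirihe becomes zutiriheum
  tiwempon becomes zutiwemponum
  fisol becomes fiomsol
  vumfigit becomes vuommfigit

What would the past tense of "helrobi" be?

kahelrobi

neduhak and hekgek both end in -k yet inflect differently (faneduhakori, kahekgek), so the final letter is not what conditions the rule; the first letter is.
"helrobi" begins with h-. The stems beginning with h- (hizafan → kahizafan, hekgek → kahekgek, hevrubhep → kahevrubhep) add the prefix ka-.
The other patterns: stems beginning with n- add fa- … -ori around the stem; stems beginning with t- add zu- … -um around the stem; stems beginning with f- or v- insert -om- after the first vowel.
So helrobi → kahelrobi.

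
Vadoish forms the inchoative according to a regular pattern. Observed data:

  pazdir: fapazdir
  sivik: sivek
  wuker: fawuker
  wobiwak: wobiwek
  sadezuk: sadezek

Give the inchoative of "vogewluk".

vogewlek

pazdir and sivik both have last vowel 'i' yet inflect differently (fapazdir, sivek), so the last vowel is not what conditions the rule; the final letter is.
"vogewluk" ends in -k. The stems ending in -k (sadezuk → sadezek, sivik → sivek, wobiwak → wobiwek) change the last vowel to 'e'.
The other pattern: stems ending in -r add the prefix fa-.
So vogewluk → vogewlek.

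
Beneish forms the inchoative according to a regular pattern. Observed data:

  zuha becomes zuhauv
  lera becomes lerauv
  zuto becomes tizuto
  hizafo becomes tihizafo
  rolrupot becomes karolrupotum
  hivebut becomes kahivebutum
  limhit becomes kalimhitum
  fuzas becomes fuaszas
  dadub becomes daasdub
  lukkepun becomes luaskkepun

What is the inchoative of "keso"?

tikeso

zuto and rolrupot both have last vowel 'o' yet inflect differently (tizuto, karolrupotum), so the last vowel is not what conditions the rule; the final letter is.
"keso" ends in -o. The stems ending in -o (zuto → tizuto, hizafo → tihizafo) add the prefix ti-.
So keso → tikeso.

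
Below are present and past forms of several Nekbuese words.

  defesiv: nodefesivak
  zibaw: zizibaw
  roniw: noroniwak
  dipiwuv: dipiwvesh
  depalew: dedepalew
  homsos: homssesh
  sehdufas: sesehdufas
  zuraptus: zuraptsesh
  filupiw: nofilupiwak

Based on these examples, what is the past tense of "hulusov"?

dipiwuv and defesiv both end in -v yet inflect differently (dipiwvesh, nodefesivak), so the final letter is not what conditions the rule; the last vowel is.
"hulusov" has last vowel 'o'. The one such stem in the data (homsos → homssesh) deletes the last vowel and adds -esh (as do dipiwuv, zuraptus), so the same rule applies.
The other patterns: stems whose last vowel is 'i' add no- … -ak around the stem; stems whose last vowel is 'a' or 'e' repeat the first consonant+vowel as a prefix.
So hulusov → hulusvesh.

hulusvesh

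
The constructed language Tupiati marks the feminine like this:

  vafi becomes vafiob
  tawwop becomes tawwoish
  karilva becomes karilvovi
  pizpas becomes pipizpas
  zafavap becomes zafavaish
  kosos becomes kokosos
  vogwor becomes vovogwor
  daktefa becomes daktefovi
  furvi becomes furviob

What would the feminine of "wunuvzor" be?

wuwunuvzor

zafavap and karilva both have last vowel 'a' yet inflect differently (zafavaish, karilvovi), so the last vowel is not what conditions the rule; the final letter is.
"wunuvzor" ends in -r. The one such stem in the data (vogwor → vovogwor) repeats the first consonant+vowel as a prefix (as do pizpas, kosos), so the same rule applies.
The other patterns: stems ending in -i add -ob; stems ending in -p drop the final letter and add -ish; stems ending in -a drop the final letter and add -ovi.
So wunuvzor → wuwunuvzor.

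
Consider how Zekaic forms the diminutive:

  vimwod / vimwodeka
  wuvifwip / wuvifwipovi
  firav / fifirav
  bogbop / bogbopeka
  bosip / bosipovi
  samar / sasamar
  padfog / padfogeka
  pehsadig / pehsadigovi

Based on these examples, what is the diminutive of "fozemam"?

bogbop and wuvifwip both end in -p yet inflect differently (bogbopeka, wuvifwipovi), so the final letter is not what conditions the rule; the last vowel is.
"fozemam" has last vowel 'a'. The stems whose last vowel is 'a' (samar → sasamar, firav → fifirav) repeat the first consonant+vowel as a prefix.
The other patterns: stems whose last vowel is 'o' add -eka; stems whose last vowel is 'i' add -ovi.
So fozemam → fofozemam.

fofozemam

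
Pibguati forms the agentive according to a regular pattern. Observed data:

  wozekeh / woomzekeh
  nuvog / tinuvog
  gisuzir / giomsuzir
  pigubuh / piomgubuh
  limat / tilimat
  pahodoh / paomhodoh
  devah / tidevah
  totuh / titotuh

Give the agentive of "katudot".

devah and wozekeh both end in -h yet inflect differently (tidevah, woomzekeh), so the final letter is not what conditions the rule; the number of vowels is.
"katudot" has 3 vowels. The stems with 3 vowels (wozekeh → woomzekeh, gisuzir → giomsuzir, pahodoh → paomhodoh) insert -om- after the first vowel.
The other pattern: stems with 2 vowels add the prefix ti-.
So katudot → kaomtudot.

kaomtudot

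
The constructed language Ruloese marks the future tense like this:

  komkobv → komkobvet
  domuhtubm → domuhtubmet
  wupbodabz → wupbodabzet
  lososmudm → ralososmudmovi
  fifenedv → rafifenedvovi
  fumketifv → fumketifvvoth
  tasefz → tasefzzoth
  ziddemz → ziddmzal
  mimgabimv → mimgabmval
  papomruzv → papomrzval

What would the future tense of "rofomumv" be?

domuhtubm and lososmudm both end in -m yet inflect differently (domuhtubmet, ralososmudmovi), so the final letter is not what conditions the rule; the second-to-last letter is.
"rofomumv" has second-to-last letter 'm'. The stems whose second-to-last letter is 'm' (ziddemz → ziddmzal, mimgabimv → mimgabmval) delete the last vowel and add -al.
So rofomumv → rofommval.

rofommval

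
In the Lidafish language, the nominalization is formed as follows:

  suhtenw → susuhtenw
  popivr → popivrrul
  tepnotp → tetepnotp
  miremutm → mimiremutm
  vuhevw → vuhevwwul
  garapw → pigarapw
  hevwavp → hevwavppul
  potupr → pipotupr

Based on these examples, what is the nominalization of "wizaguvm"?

"wizaguvm" has second-to-last letter 'v'. The stems whose second-to-last letter is 'v' (vuhevw → vuhevwwul, hevwavp → hevwavppul, popivr → popivrrul) double the final consonant and add -ul.
The other patterns: stems whose second-to-last letter is 'p' add the prefix pi-; stems whose second-to-last letter is 'n' or 't' repeat the first consonant+vowel as a prefix.
So wizaguvm → wizaguvmmul.

wizaguvmmul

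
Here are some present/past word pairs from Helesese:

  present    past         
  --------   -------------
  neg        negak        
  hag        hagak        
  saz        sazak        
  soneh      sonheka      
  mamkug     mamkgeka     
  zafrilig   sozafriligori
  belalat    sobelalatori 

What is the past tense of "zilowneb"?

"zilowneb" has 3 vowels. The stems with 3 vowels (zafrilig → sozafriligori, belalat → sobelalatori) add so- … -ori around the stem.
So zilowneb → sozilownebori.

sozilownebori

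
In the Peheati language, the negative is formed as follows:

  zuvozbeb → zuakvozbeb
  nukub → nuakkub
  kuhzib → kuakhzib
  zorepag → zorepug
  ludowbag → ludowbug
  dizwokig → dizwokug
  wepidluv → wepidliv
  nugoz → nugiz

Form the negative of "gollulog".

"gollulog" ends in -g. The stems ending in -g (zorepag → zorepug, ludowbag → ludowbug, dizwokig → dizwokug) change the last vowel to 'u'.
The other patterns: stems ending in -b insert -ak- after the first vowel; stems ending in -v or -z change the last vowel to 'i'.
So gollulog → gollulug.

gollulug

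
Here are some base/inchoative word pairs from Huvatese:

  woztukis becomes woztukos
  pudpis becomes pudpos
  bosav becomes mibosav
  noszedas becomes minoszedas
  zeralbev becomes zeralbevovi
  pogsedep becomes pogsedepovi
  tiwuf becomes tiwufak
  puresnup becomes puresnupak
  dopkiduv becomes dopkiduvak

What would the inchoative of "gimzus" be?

gimzusak

"gimzus" has last vowel 'u'. The stems whose last vowel is 'u' (tiwuf → tiwufak, puresnup → puresnupak, dopkiduv → dopkiduvak) add -ak.
So gimzus → gimzusak.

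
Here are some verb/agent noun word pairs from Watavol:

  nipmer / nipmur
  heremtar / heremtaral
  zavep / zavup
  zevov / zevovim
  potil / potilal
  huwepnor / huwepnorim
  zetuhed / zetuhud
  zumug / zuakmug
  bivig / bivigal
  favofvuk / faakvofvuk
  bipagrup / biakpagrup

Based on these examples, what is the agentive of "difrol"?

zumug and bivig both end in -g yet inflect differently (zuakmug, bivigal), so the final letter is not what conditions the rule; the last vowel is.
"difrol" has last vowel 'o'. The stems whose last vowel is 'o' (zevov → zevovim, huwepnor → huwepnorim) add -im.
So difrol → difrolim.

difrolim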